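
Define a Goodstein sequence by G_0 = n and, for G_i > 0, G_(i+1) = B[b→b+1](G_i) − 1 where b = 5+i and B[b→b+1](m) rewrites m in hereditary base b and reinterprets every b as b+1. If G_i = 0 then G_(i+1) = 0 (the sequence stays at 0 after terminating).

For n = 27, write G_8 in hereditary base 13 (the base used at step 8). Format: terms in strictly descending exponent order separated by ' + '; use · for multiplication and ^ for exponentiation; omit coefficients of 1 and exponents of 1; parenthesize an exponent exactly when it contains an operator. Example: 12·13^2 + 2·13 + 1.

27 —HB5→ 5^2 + 2 —bump→ 6^2 + 2 = 38 —(−1)→ 37
37 —HB6→ 6^2 + 1 —bump→ 7^2 + 1 = 50 —(−1)→ 49
49 —HB7→ 7^2 —bump→ 8^2 = 64 —(−1)→ 63
63 —HB8→ 7·8 + 7 —bump→ 7·9 + 7 = 70 —(−1)→ 69
69 —HB9→ 7·9 + 6 —bump→ 7·10 + 6 = 76 —(−1)→ 75
75 —HB10→ 7·10 + 5 —bump→ 7·11 + 5 = 82 —(−1)→ 81
81 —HB11→ 7·11 + 4 —bump→ 7·12 + 4 = 88 —(−1)→ 87
87 —HB12→ 7·12 + 3 —bump→ 7·13 + 3 = 94 —(−1)→ 93
93 —HB13→ 7·13 + 2 —bump→ 7·14 + 2 = 100 —(−1)→ 99

7·13 + 2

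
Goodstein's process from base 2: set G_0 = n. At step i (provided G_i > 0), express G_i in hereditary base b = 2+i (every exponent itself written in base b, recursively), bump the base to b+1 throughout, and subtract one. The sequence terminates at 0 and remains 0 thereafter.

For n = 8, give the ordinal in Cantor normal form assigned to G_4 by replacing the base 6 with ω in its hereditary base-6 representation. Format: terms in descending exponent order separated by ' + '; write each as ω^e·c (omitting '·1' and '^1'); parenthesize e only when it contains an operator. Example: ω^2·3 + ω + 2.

(0) 8|_2 = 2^(2 + 1) ↦ 3^(3 + 1)|_3 = 81 ⇒ 80
(1) 80|_3 = 2·3^3 + 2·3^2 + 2·3 + 2 ↦ 2·4^4 + 2·4^2 + 2·4 + 2|_4 = 554 ⇒ 553
(2) 553|_4 = 2·4^4 + 2·4^2 + 2·4 + 1 ↦ 2·5^5 + 2·5^2 + 2·5 + 1|_5 = 6311 ⇒ 6310
(3) 6310|_5 = 2·5^5 + 2·5^2 + 2·5 ↦ 2·6^6 + 2·6^2 + 2·6|_6 = 93396 ⇒ 93395
(4) 93395|_6 = 2·6^6 + 2·6^2 + 6 + 5 ↦ 2·7^7 + 2·7^2 + 7 + 5|_7 = 1647196 ⇒ 1647195

ω^ω·2 + ω^2·2 + ω + 5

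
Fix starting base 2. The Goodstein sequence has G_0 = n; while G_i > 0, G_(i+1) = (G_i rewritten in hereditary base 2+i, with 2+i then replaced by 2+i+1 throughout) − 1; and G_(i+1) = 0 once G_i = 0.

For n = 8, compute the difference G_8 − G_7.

(0) 8|_2 = 2^(2 + 1) ↦ 3^(3 + 1)|_3 = 81 ⇒ 80
(1) 80|_3 = 2·3^3 + 2·3^2 + 2·3 + 2 ↦ 2·4^4 + 2·4^2 + 2·4 + 2|_4 = 554 ⇒ 553
(2) 553|_4 = 2·4^4 + 2·4^2 + 2·4 + 1 ↦ 2·5^5 + 2·5^2 + 2·5 + 1|_5 = 6311 ⇒ 6310
(3) 6310|_5 = 2·5^5 + 2·5^2 + 2·5 ↦ 2·6^6 + 2·6^2 + 2·6|_6 = 93396 ⇒ 93395
(4) 93395|_6 = 2·6^6 + 2·6^2 + 6 + 5 ↦ 2·7^7 + 2·7^2 + 7 + 5|_7 = 1647196 ⇒ 1647195
(5) 1647195|_7 = 2·7^7 + 2·7^2 + 7 + 4 ↦ 2·8^8 + 2·8^2 + 8 + 4|_8 = 33554572 ⇒ 33554571
(6) 33554571|_8 = 2·8^8 + 2·8^2 + 8 + 3 ↦ 2·9^9 + 2·9^2 + 9 + 3|_9 = 774841152 ⇒ 774841151
(7) 774841151|_9 = 2·9^9 + 2·9^2 + 9 + 2 ↦ 2·10^10 + 2·10^2 + 10 + 2|_10 = 20000000212 ⇒ 20000000211

19225159060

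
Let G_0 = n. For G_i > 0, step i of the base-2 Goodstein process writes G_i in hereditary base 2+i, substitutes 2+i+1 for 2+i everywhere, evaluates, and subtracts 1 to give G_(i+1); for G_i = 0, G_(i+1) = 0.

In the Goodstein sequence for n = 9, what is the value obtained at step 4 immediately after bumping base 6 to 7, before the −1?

2471827

G_0=9  [base 2] 2^(2 + 1) + 1  →[2↦3]→  3^(3 + 1) + 1 = 82  −1 ⇒ G_1=81
G_1=81  [base 3] 3^(3 + 1)  →[3↦4]→  4^(4 + 1) = 1024  −1 ⇒ G_2=1023
G_2=1023  [base 4] 3·4^4 + 3·4^3 + 3·4^2 + 3·4 + 3  →[4↦5]→  3·5^5 + 3·5^3 + 3·5^2 + 3·5 + 3 = 9843  −1 ⇒ G_3=9842
G_3=9842  [base 5] 3·5^5 + 3·5^3 + 3·5^2 + 3·5 + 2  →[5↦6]→  3·6^6 + 3·6^3 + 3·6^2 + 3·6 + 2 = 140744  −1 ⇒ G_4=140743
G_4=140743  [base 6] 3·6^6 + 3·6^3 + 3·6^2 + 3·6 + 1  →[6↦7]→  3·7^7 + 3·7^3 + 3·7^2 + 3·7 + 1 = 2471827  −1 ⇒ G_5=2471826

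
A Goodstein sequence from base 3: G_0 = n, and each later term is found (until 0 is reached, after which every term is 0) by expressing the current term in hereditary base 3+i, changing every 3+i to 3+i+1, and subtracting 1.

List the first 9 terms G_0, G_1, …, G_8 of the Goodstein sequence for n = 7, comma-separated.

7, 8, 9, 9, 9, 9, 9, 9, 8

(0) 7|_3 = 2·3 + 1 ↦ 2·4 + 1|_4 = 9 ⇒ 8
(1) 8|_4 = 2·4 ↦ 2·5|_5 = 10 ⇒ 9
(2) 9|_5 = 5 + 4 ↦ 6 + 4|_6 = 10 ⇒ 9
(3) 9|_6 = 6 + 3 ↦ 7 + 3|_7 = 10 ⇒ 9
(4) 9|_7 = 7 + 2 ↦ 8 + 2|_8 = 10 ⇒ 9
(5) 9|_8 = 8 + 1 ↦ 9 + 1|_9 = 10 ⇒ 9
(6) 9|_9 = 9 ↦ 10|_10 = 10 ⇒ 9
(7) 9|_10 = 9 ↦ 9|_11 = 9 ⇒ 8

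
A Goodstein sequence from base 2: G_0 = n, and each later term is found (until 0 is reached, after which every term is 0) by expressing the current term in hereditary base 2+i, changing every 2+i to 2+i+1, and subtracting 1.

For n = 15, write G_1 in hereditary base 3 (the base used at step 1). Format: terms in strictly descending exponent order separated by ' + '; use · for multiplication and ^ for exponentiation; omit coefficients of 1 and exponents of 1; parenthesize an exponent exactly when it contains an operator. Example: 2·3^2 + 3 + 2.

3^(3 + 1) + 3^3 + 3

[0] 15 ≡ 2^(2 + 1) + 2^2 + 2 + 1 (base 2). Lift 3: 112. −1: 111.
[1] 111 ≡ 3^(3 + 1) + 3^3 + 3 (base 3). Lift 4: 1284. −1: 1283.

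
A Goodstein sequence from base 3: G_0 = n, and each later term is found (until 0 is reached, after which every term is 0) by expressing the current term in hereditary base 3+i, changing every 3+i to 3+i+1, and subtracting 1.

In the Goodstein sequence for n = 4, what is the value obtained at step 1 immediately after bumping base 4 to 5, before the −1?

5

G_0 = 4. HB_3(4) = 3 + 1. Bump = 5. G_1 = 4.
G_1 = 4. HB_4(4) = 4. Bump = 5. G_2 = 4.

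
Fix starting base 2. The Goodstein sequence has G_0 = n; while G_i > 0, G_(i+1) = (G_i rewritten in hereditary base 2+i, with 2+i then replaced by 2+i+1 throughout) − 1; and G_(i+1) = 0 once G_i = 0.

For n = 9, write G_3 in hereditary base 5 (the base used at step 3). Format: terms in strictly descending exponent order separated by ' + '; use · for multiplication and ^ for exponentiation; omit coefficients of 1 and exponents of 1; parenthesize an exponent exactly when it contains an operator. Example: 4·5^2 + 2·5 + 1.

G_0=9  [base 2] 2^(2 + 1) + 1  →[2↦3]→  3^(3 + 1) + 1 = 82  −1 ⇒ G_1=81
G_1=81  [base 3] 3^(3 + 1)  →[3↦4]→  4^(4 + 1) = 1024  −1 ⇒ G_2=1023
G_2=1023  [base 4] 3·4^4 + 3·4^3 + 3·4^2 + 3·4 + 3  →[4↦5]→  3·5^5 + 3·5^3 + 3·5^2 + 3·5 + 3 = 9843  −1 ⇒ G_3=9842
G_3=9842  [base 5] 3·5^5 + 3·5^3 + 3·5^2 + 3·5 + 2  →[5↦6]→  3·6^6 + 3·6^3 + 3·6^2 + 3·6 + 2 = 140744  −1 ⇒ G_4=140743

3·5^5 + 3·5^3 + 3·5^2 + 3·5 + 2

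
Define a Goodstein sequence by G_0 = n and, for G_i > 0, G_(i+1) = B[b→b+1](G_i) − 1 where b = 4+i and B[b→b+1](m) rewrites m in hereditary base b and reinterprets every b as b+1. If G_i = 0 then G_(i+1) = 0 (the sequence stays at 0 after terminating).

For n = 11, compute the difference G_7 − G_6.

step 0: 11 = 2·4 + 3; sub 5 for 4: 2·5 + 3; = 13; G_1 = 13−1 = 12
step 1: 12 = 2·5 + 2; sub 6 for 5: 2·6 + 2; = 14; G_2 = 14−1 = 13
step 2: 13 = 2·6 + 1; sub 7 for 6: 2·7 + 1; = 15; G_3 = 15−1 = 14
step 3: 14 = 2·7; sub 8 for 7: 2·8; = 16; G_4 = 16−1 = 15
step 4: 15 = 8 + 7; sub 9 for 8: 9 + 7; = 16; G_5 = 16−1 = 15
step 5: 15 = 9 + 6; sub 10 for 9: 10 + 6; = 16; G_6 = 16−1 = 15
step 6: 15 = 10 + 5; sub 11 for 10: 11 + 5; = 16; G_7 = 16−1 = 15

0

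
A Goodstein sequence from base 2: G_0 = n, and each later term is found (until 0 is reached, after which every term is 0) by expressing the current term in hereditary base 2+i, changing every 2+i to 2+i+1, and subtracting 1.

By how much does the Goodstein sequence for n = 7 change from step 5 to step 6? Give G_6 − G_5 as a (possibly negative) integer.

15953672

7 —HB2→ 2^2 + 2 + 1 —bump→ 3^3 + 3 + 1 = 31 —(−1)→ 30
30 —HB3→ 3^3 + 3 —bump→ 4^4 + 4 = 260 —(−1)→ 259
259 —HB4→ 4^4 + 3 —bump→ 5^5 + 3 = 3128 —(−1)→ 3127
3127 —HB5→ 5^5 + 2 —bump→ 6^6 + 2 = 46658 —(−1)→ 46657
46657 —HB6→ 6^6 + 1 —bump→ 7^7 + 1 = 823544 —(−1)→ 823543
823543 —HB7→ 7^7 —bump→ 8^8 = 16777216 —(−1)→ 16777215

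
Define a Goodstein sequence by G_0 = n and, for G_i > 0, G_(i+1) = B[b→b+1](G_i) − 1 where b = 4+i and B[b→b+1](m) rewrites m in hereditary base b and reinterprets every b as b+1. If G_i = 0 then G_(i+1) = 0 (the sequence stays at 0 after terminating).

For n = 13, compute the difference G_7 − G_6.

G_0 = 13. HB_4(13) = 3·4 + 1. Bump = 16. G_1 = 15.
G_1 = 15. HB_5(15) = 3·5. Bump = 18. G_2 = 17.
G_2 = 17. HB_6(17) = 2·6 + 5. Bump = 19. G_3 = 18.
G_3 = 18. HB_7(18) = 2·7 + 4. Bump = 20. G_4 = 19.
G_4 = 19. HB_8(19) = 2·8 + 3. Bump = 21. G_5 = 20.
G_5 = 20. HB_9(20) = 2·9 + 2. Bump = 22. G_6 = 21.
G_6 = 21. HB_10(21) = 2·10 + 1. Bump = 23. G_7 = 22.

1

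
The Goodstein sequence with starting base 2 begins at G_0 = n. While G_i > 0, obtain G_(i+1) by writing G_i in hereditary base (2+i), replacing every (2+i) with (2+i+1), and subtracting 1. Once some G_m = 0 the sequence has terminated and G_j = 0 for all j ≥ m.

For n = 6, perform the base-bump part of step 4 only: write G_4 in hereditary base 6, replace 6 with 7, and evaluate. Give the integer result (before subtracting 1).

98040

6 —HB2→ 2^2 + 2 —bump→ 3^3 + 3 = 30 —(−1)→ 29
29 —HB3→ 3^3 + 2 —bump→ 4^4 + 2 = 258 —(−1)→ 257
257 —HB4→ 4^4 + 1 —bump→ 5^5 + 1 = 3126 —(−1)→ 3125
3125 —HB5→ 5^5 —bump→ 6^6 = 46656 —(−1)→ 46655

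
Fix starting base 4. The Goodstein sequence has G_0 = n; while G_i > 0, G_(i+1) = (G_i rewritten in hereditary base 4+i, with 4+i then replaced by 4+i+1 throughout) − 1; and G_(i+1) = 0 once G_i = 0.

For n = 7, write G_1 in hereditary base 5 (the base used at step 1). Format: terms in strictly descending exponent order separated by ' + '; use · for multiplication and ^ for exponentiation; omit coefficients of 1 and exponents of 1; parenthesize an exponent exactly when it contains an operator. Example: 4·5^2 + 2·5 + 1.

5 + 2

(0) 7|_4 = 4 + 3 ↦ 5 + 3|_5 = 8 ⇒ 7
(1) 7|_5 = 5 + 2 ↦ 6 + 2|_6 = 8 ⇒ 7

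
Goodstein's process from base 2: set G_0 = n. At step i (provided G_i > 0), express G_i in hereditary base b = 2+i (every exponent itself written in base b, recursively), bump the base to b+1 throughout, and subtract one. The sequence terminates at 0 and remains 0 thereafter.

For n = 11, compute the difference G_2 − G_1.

943

G_0=11  [base 2] 2^(2 + 1) + 2 + 1  →[2↦3]→  3^(3 + 1) + 3 + 1 = 85  −1 ⇒ G_1=84
G_1=84  [base 3] 3^(3 + 1) + 3  →[3↦4]→  4^(4 + 1) + 4 = 1028  −1 ⇒ G_2=1027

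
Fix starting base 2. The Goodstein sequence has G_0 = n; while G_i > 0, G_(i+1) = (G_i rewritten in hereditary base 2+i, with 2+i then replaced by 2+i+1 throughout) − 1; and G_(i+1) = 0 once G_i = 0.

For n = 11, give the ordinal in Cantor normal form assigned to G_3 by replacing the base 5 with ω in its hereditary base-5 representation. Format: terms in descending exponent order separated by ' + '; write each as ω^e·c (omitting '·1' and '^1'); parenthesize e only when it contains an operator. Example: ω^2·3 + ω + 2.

ω^(ω + 1) + 2

i=0: 11 = 2^(2 + 1) + 2 + 1 (b=2); 2→3: 3^(3 + 1) + 3 + 1 = 85; 85−1 = 84
i=1: 84 = 3^(3 + 1) + 3 (b=3); 3→4: 4^(4 + 1) + 4 = 1028; 1028−1 = 1027
i=2: 1027 = 4^(4 + 1) + 3 (b=4); 4→5: 5^(5 + 1) + 3 = 15628; 15628−1 = 15627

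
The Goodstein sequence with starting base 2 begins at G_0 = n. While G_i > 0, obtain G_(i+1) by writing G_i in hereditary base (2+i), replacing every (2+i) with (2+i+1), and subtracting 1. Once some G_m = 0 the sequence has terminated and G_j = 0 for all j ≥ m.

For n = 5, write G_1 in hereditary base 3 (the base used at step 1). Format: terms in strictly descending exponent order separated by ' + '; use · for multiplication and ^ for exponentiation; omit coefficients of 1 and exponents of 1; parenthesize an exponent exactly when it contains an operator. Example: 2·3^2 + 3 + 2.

G_0=5  [base 2] 2^2 + 1  →[2↦3]→  3^3 + 1 = 28  −1 ⇒ G_1=27
G_1=27  [base 3] 3^3  →[3↦4]→  4^4 = 256  −1 ⇒ G_2=255

3^3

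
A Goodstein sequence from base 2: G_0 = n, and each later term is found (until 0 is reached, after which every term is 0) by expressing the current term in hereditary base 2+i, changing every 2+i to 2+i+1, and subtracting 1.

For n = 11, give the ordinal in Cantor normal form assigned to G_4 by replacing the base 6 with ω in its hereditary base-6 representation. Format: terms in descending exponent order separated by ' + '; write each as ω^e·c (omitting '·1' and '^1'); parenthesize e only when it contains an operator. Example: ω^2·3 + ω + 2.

base 2: 11 = 2^(2 + 1) + 2 + 1; at 3: 3^(3 + 1) + 3 + 1 = 85; next = 84
base 3: 84 = 3^(3 + 1) + 3; at 4: 4^(4 + 1) + 4 = 1028; next = 1027
base 4: 1027 = 4^(4 + 1) + 3; at 5: 5^(5 + 1) + 3 = 15628; next = 15627
base 5: 15627 = 5^(5 + 1) + 2; at 6: 6^(6 + 1) + 2 = 279938; next = 279937
base 6: 279937 = 6^(6 + 1) + 1; at 7: 7^(7 + 1) + 1 = 5764802; next = 5764801

ω^(ω + 1) + 1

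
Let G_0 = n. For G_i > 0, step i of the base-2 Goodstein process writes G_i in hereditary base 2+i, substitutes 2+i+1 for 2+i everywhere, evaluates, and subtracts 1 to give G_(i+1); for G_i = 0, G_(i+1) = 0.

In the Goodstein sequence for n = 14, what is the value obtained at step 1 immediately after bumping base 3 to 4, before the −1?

1282

step 0: 14 = 2^(2 + 1) + 2^2 + 2; sub 3 for 2: 3^(3 + 1) + 3^3 + 3; = 111; G_1 = 111−1 = 110
step 1: 110 = 3^(3 + 1) + 3^3 + 2; sub 4 for 3: 4^(4 + 1) + 4^4 + 2; = 1282; G_2 = 1282−1 = 1281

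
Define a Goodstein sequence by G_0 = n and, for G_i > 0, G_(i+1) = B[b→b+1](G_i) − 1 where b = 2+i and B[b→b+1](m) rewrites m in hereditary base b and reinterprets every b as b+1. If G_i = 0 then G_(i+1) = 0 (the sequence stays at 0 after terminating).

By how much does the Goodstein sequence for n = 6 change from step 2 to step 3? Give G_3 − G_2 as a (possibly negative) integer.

[0] 6 ≡ 2^2 + 2 (base 2). Lift 3: 30. −1: 29.
[1] 29 ≡ 3^3 + 2 (base 3). Lift 4: 258. −1: 257.
[2] 257 ≡ 4^4 + 1 (base 4). Lift 5: 3126. −1: 3125.

2868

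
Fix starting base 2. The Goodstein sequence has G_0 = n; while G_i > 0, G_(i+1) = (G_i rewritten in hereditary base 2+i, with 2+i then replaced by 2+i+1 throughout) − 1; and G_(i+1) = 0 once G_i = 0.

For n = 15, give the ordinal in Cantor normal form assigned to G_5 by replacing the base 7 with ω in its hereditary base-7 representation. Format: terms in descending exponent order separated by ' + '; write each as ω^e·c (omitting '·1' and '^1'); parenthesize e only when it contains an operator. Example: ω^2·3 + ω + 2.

step 0: 15 = 2^(2 + 1) + 2^2 + 2 + 1; sub 3 for 2: 3^(3 + 1) + 3^3 + 3 + 1; = 112; G_1 = 112−1 = 111
step 1: 111 = 3^(3 + 1) + 3^3 + 3; sub 4 for 3: 4^(4 + 1) + 4^4 + 4; = 1284; G_2 = 1284−1 = 1283
step 2: 1283 = 4^(4 + 1) + 4^4 + 3; sub 5 for 4: 5^(5 + 1) + 5^5 + 3; = 18753; G_3 = 18753−1 = 18752
step 3: 18752 = 5^(5 + 1) + 5^5 + 2; sub 6 for 5: 6^(6 + 1) + 6^6 + 2; = 326594; G_4 = 326594−1 = 326593
step 4: 326593 = 6^(6 + 1) + 6^6 + 1; sub 7 for 6: 7^(7 + 1) + 7^7 + 1; = 6588345; G_5 = 6588345−1 = 6588344
step 5: 6588344 = 7^(7 + 1) + 7^7; sub 8 for 7: 8^(8 + 1) + 8^8; = 150994944; G_6 = 150994944−1 = 150994943

ω^(ω + 1) + ω^ω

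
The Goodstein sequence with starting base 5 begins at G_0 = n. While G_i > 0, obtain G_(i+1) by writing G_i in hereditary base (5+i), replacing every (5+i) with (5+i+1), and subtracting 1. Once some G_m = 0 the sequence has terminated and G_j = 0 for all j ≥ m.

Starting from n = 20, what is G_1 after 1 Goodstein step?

20 —HB5→ 4·5 —bump→ 4·6 = 24 —(−1)→ 23
23 —HB6→ 3·6 + 5 —bump→ 3·7 + 5 = 26 —(−1)→ 25

23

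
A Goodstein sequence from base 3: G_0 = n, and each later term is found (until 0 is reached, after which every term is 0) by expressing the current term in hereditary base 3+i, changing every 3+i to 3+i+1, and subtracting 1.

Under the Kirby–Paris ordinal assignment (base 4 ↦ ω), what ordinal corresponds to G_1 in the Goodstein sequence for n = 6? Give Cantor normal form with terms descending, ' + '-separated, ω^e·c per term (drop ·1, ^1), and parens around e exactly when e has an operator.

6 —HB3→ 2·3 —bump→ 2·4 = 8 —(−1)→ 7
7 —HB4→ 4 + 3 —bump→ 5 + 3 = 8 —(−1)→ 7

ω + 3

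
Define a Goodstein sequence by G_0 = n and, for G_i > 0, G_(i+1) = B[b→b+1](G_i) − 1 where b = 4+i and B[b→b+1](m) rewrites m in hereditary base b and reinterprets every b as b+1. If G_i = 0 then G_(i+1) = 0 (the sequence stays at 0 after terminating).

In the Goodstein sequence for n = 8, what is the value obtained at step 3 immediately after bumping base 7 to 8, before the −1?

10

base 4: 8 = 2·4; at 5: 2·5 = 10; next = 9
base 5: 9 = 5 + 4; at 6: 6 + 4 = 10; next = 9
base 6: 9 = 6 + 3; at 7: 7 + 3 = 10; next = 9
base 7: 9 = 7 + 2; at 8: 8 + 2 = 10; next = 9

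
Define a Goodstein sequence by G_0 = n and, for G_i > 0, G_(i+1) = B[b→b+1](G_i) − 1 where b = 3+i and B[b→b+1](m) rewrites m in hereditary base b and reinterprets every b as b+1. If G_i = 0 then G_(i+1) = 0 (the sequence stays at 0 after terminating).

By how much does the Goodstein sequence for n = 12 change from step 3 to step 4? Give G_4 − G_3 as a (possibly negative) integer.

12

G_0 = 12. HB_3(12) = 3^2 + 3. Bump = 20. G_1 = 19.
G_1 = 19. HB_4(19) = 4^2 + 3. Bump = 28. G_2 = 27.
G_2 = 27. HB_5(27) = 5^2 + 2. Bump = 38. G_3 = 37.
G_3 = 37. HB_6(37) = 6^2 + 1. Bump = 50. G_4 = 49.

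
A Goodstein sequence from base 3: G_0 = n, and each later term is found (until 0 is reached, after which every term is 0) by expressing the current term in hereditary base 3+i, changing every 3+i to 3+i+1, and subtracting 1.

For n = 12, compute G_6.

G_0 = 12. HB_3(12) = 3^2 + 3. Bump = 20. G_1 = 19.
G_1 = 19. HB_4(19) = 4^2 + 3. Bump = 28. G_2 = 27.
G_2 = 27. HB_5(27) = 5^2 + 2. Bump = 38. G_3 = 37.
G_3 = 37. HB_6(37) = 6^2 + 1. Bump = 50. G_4 = 49.
G_4 = 49. HB_7(49) = 7^2. Bump = 64. G_5 = 63.
G_5 = 63. HB_8(63) = 7·8 + 7. Bump = 70. G_6 = 69.

69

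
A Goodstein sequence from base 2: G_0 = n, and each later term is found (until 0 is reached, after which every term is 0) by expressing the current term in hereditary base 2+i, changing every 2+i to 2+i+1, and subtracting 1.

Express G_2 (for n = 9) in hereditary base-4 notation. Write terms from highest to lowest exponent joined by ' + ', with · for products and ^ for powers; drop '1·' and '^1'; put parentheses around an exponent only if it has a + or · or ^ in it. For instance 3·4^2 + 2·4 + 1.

3·4^4 + 3·4^3 + 3·4^2 + 3·4 + 3

G_0=9  [base 2] 2^(2 + 1) + 1  →[2↦3]→  3^(3 + 1) + 1 = 82  −1 ⇒ G_1=81
G_1=81  [base 3] 3^(3 + 1)  →[3↦4]→  4^(4 + 1) = 1024  −1 ⇒ G_2=1023
G_2=1023  [base 4] 3·4^4 + 3·4^3 + 3·4^2 + 3·4 + 3  →[4↦5]→  3·5^5 + 3·5^3 + 3·5^2 + 3·5 + 3 = 9843  −1 ⇒ G_3=9842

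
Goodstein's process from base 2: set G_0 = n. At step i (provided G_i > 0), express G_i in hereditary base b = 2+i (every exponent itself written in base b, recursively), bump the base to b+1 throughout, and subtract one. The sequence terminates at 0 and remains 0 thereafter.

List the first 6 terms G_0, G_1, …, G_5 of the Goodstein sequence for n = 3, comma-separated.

3, 3, 3, 2, 1, 0

[0] 3 ≡ 2 + 1 (base 2). Lift 3: 4. −1: 3.
[1] 3 ≡ 3 (base 3). Lift 4: 4. −1: 3.
[2] 3 ≡ 3 (base 4). Lift 5: 3. −1: 2.
[3] 2 ≡ 2 (base 5). Lift 6: 2. −1: 1.
[4] 1 ≡ 1 (base 6). Lift 7: 1. −1: 0.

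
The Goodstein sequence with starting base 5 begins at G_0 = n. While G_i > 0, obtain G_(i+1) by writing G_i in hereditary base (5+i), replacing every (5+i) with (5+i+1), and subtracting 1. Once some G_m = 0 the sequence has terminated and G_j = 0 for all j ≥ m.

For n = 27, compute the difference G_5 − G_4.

6

step 0: 27 = 5^2 + 2; sub 6 for 5: 6^2 + 2; = 38; G_1 = 38−1 = 37
step 1: 37 = 6^2 + 1; sub 7 for 6: 7^2 + 1; = 50; G_2 = 50−1 = 49
step 2: 49 = 7^2; sub 8 for 7: 8^2; = 64; G_3 = 64−1 = 63
step 3: 63 = 7·8 + 7; sub 9 for 8: 7·9 + 7; = 70; G_4 = 70−1 = 69
step 4: 69 = 7·9 + 6; sub 10 for 9: 7·10 + 6; = 76; G_5 = 76−1 = 75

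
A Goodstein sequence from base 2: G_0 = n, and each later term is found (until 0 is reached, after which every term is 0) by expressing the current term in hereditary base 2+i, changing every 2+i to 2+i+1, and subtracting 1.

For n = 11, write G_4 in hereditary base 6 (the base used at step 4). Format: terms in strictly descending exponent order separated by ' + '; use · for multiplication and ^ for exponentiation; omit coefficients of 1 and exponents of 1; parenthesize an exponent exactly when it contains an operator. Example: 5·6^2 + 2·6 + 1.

6^(6 + 1) + 1

(0) 11|_2 = 2^(2 + 1) + 2 + 1 ↦ 3^(3 + 1) + 3 + 1|_3 = 85 ⇒ 84
(1) 84|_3 = 3^(3 + 1) + 3 ↦ 4^(4 + 1) + 4|_4 = 1028 ⇒ 1027
(2) 1027|_4 = 4^(4 + 1) + 3 ↦ 5^(5 + 1) + 3|_5 = 15628 ⇒ 15627
(3) 15627|_5 = 5^(5 + 1) + 2 ↦ 6^(6 + 1) + 2|_6 = 279938 ⇒ 279937
(4) 279937|_6 = 6^(6 + 1) + 1 ↦ 7^(7 + 1) + 1|_7 = 5764802 ⇒ 5764801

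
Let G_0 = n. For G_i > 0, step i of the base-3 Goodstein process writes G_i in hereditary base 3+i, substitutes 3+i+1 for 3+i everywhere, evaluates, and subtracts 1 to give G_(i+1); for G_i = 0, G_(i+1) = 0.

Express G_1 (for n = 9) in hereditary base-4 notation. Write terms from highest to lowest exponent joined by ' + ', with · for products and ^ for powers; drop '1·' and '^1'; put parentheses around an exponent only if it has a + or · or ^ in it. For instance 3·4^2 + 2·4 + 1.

step 0: 9 = 3^2; sub 4 for 3: 4^2; = 16; G_1 = 16−1 = 15
step 1: 15 = 3·4 + 3; sub 5 for 4: 3·5 + 3; = 18; G_2 = 18−1 = 17

3·4 + 3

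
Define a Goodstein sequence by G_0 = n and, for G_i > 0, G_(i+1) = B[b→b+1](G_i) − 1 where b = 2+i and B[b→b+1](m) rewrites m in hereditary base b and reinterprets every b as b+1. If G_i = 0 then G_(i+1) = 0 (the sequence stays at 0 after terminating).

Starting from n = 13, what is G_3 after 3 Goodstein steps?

16092

i=0: 13 = 2^(2 + 1) + 2^2 + 1 (b=2); 2→3: 3^(3 + 1) + 3^3 + 1 = 109; 109−1 = 108
i=1: 108 = 3^(3 + 1) + 3^3 (b=3); 3→4: 4^(4 + 1) + 4^4 = 1280; 1280−1 = 1279
i=2: 1279 = 4^(4 + 1) + 3·4^3 + 3·4^2 + 3·4 + 3 (b=4); 4→5: 5^(5 + 1) + 3·5^3 + 3·5^2 + 3·5 + 3 = 16093; 16093−1 = 16092
i=3: 16092 = 5^(5 + 1) + 3·5^3 + 3·5^2 + 3·5 + 2 (b=5); 5→6: 6^(6 + 1) + 3·6^3 + 3·6^2 + 3·6 + 2 = 280712; 280712−1 = 280711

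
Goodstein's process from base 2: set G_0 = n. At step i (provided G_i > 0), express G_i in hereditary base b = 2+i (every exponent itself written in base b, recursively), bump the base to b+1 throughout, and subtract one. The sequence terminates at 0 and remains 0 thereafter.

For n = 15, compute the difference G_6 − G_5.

step 0: 15 = 2^(2 + 1) + 2^2 + 2 + 1; sub 3 for 2: 3^(3 + 1) + 3^3 + 3 + 1; = 112; G_1 = 112−1 = 111
step 1: 111 = 3^(3 + 1) + 3^3 + 3; sub 4 for 3: 4^(4 + 1) + 4^4 + 4; = 1284; G_2 = 1284−1 = 1283
step 2: 1283 = 4^(4 + 1) + 4^4 + 3; sub 5 for 4: 5^(5 + 1) + 5^5 + 3; = 18753; G_3 = 18753−1 = 18752
step 3: 18752 = 5^(5 + 1) + 5^5 + 2; sub 6 for 5: 6^(6 + 1) + 6^6 + 2; = 326594; G_4 = 326594−1 = 326593
step 4: 326593 = 6^(6 + 1) + 6^6 + 1; sub 7 for 6: 7^(7 + 1) + 7^7 + 1; = 6588345; G_5 = 6588345−1 = 6588344
step 5: 6588344 = 7^(7 + 1) + 7^7; sub 8 for 7: 8^(8 + 1) + 8^8; = 150994944; G_6 = 150994944−1 = 150994943

144406599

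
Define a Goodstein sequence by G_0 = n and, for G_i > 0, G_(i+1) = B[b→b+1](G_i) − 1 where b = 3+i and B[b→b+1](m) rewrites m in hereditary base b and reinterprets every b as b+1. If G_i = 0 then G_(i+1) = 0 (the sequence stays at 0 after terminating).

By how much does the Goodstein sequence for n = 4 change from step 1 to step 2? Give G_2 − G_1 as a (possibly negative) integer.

0

G_0 = 4. HB_3(4) = 3 + 1. Bump = 5. G_1 = 4.
G_1 = 4. HB_4(4) = 4. Bump = 5. G_2 = 4.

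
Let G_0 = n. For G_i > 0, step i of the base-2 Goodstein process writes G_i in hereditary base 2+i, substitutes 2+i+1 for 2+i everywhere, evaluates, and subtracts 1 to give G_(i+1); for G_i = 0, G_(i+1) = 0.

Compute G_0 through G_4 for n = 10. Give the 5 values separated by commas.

10, 83, 1025, 15625, 279935

(0) 10|_2 = 2^(2 + 1) + 2 ↦ 3^(3 + 1) + 3|_3 = 84 ⇒ 83
(1) 83|_3 = 3^(3 + 1) + 2 ↦ 4^(4 + 1) + 2|_4 = 1026 ⇒ 1025
(2) 1025|_4 = 4^(4 + 1) + 1 ↦ 5^(5 + 1) + 1|_5 = 15626 ⇒ 15625
(3) 15625|_5 = 5^(5 + 1) ↦ 6^(6 + 1)|_6 = 279936 ⇒ 279935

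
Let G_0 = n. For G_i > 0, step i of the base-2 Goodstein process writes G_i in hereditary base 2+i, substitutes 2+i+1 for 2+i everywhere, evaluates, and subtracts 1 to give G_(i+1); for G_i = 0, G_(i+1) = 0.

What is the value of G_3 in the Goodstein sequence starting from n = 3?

2

(0) 3|_2 = 2 + 1 ↦ 3 + 1|_3 = 4 ⇒ 3
(1) 3|_3 = 3 ↦ 4|_4 = 4 ⇒ 3
(2) 3|_4 = 3 ↦ 3|_5 = 3 ⇒ 2
(3) 2|_5 = 2 ↦ 2|_6 = 2 ⇒ 1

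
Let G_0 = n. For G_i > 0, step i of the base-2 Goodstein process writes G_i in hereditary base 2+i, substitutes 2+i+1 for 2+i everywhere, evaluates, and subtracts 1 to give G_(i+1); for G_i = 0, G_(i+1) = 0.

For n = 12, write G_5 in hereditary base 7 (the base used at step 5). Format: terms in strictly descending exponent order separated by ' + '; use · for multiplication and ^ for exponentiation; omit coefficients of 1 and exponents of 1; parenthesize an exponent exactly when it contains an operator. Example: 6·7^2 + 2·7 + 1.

[0] 12 ≡ 2^(2 + 1) + 2^2 (base 2). Lift 3: 108. −1: 107.
[1] 107 ≡ 3^(3 + 1) + 2·3^2 + 2·3 + 2 (base 3). Lift 4: 1066. −1: 1065.
[2] 1065 ≡ 4^(4 + 1) + 2·4^2 + 2·4 + 1 (base 4). Lift 5: 15686. −1: 15685.
[3] 15685 ≡ 5^(5 + 1) + 2·5^2 + 2·5 (base 5). Lift 6: 280020. −1: 280019.
[4] 280019 ≡ 6^(6 + 1) + 2·6^2 + 6 + 5 (base 6). Lift 7: 5764911. −1: 5764910.
[5] 5764910 ≡ 7^(7 + 1) + 2·7^2 + 7 + 4 (base 7). Lift 8: 134217868. −1: 134217867.

7^(7 + 1) + 2·7^2 + 7 + 4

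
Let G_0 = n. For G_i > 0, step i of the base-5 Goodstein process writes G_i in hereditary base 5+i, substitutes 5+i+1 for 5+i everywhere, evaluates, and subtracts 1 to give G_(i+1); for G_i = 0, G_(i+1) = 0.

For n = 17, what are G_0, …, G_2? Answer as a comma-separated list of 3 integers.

17, 19, 21

17 —HB5→ 3·5 + 2 —bump→ 3·6 + 2 = 20 —(−1)→ 19
19 —HB6→ 3·6 + 1 —bump→ 3·7 + 1 = 22 —(−1)→ 21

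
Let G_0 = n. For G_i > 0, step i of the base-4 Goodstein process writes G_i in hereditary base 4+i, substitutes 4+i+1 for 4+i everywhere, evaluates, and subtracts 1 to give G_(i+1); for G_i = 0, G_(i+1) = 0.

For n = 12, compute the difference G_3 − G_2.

1

[0] 12 ≡ 3·4 (base 4). Lift 5: 15. −1: 14.
[1] 14 ≡ 2·5 + 4 (base 5). Lift 6: 16. −1: 15.
[2] 15 ≡ 2·6 + 3 (base 6). Lift 7: 17. −1: 16.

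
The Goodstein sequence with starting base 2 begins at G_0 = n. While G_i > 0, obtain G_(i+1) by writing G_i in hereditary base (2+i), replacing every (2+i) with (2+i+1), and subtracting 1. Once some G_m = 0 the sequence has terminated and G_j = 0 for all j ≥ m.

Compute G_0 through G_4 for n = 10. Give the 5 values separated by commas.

10, 83, 1025, 15625, 279935

(0) 10|_2 = 2^(2 + 1) + 2 ↦ 3^(3 + 1) + 3|_3 = 84 ⇒ 83
(1) 83|_3 = 3^(3 + 1) + 2 ↦ 4^(4 + 1) + 2|_4 = 1026 ⇒ 1025
(2) 1025|_4 = 4^(4 + 1) + 1 ↦ 5^(5 + 1) + 1|_5 = 15626 ⇒ 15625
(3) 15625|_5 = 5^(5 + 1) ↦ 6^(6 + 1)|_6 = 279936 ⇒ 279935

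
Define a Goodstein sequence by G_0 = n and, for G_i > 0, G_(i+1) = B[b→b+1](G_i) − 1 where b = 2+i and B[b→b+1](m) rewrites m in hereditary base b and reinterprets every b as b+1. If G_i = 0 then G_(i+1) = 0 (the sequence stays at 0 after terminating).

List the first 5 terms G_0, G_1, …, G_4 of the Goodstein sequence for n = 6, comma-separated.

[0] 6 ≡ 2^2 + 2 (base 2). Lift 3: 30. −1: 29.
[1] 29 ≡ 3^3 + 2 (base 3). Lift 4: 258. −1: 257.
[2] 257 ≡ 4^4 + 1 (base 4). Lift 5: 3126. −1: 3125.
[3] 3125 ≡ 5^5 (base 5). Lift 6: 46656. −1: 46655.

6, 29, 257, 3125, 46655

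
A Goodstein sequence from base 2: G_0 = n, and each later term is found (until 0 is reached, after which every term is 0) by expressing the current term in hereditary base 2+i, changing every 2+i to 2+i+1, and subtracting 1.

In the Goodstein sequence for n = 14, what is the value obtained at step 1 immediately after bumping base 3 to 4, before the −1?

1282

step 0: 14 = 2^(2 + 1) + 2^2 + 2; sub 3 for 2: 3^(3 + 1) + 3^3 + 3; = 111; G_1 = 111−1 = 110
step 1: 110 = 3^(3 + 1) + 3^3 + 2; sub 4 for 3: 4^(4 + 1) + 4^4 + 2; = 1282; G_2 = 1282−1 = 1281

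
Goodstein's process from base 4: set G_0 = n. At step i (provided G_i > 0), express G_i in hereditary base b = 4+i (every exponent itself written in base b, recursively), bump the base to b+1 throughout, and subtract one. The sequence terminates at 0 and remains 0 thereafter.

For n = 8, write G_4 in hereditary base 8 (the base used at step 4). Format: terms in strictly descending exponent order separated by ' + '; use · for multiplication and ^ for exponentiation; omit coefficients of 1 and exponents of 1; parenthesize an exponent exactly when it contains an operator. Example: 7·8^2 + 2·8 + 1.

8 + 1

i=0: 8 = 2·4 (b=4); 4→5: 2·5 = 10; 10−1 = 9
i=1: 9 = 5 + 4 (b=5); 5→6: 6 + 4 = 10; 10−1 = 9
i=2: 9 = 6 + 3 (b=6); 6→7: 7 + 3 = 10; 10−1 = 9
i=3: 9 = 7 + 2 (b=7); 7→8: 8 + 2 = 10; 10−1 = 9
i=4: 9 = 8 + 1 (b=8); 8→9: 9 + 1 = 10; 10−1 = 9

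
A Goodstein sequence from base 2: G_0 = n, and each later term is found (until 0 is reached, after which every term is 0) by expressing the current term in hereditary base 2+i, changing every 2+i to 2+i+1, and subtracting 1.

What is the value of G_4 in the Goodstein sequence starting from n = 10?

G_0=10  [base 2] 2^(2 + 1) + 2  →[2↦3]→  3^(3 + 1) + 3 = 84  −1 ⇒ G_1=83
G_1=83  [base 3] 3^(3 + 1) + 2  →[3↦4]→  4^(4 + 1) + 2 = 1026  −1 ⇒ G_2=1025
G_2=1025  [base 4] 4^(4 + 1) + 1  →[4↦5]→  5^(5 + 1) + 1 = 15626  −1 ⇒ G_3=15625
G_3=15625  [base 5] 5^(5 + 1)  →[5↦6]→  6^(6 + 1) = 279936  −1 ⇒ G_4=279935
G_4=279935  [base 6] 5·6^6 + 5·6^5 + 5·6^4 + 5·6^3 + 5·6^2 + 5·6 + 5  →[6↦7]→  5·7^7 + 5·7^5 + 5·7^4 + 5·7^3 + 5·7^2 + 5·7 + 5 = 4215755  −1 ⇒ G_5=4215754

279935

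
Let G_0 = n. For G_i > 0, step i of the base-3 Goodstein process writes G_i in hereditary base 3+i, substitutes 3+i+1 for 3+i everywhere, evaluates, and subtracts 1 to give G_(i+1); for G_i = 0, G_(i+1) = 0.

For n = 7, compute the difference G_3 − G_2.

G_0 = 7. HB_3(7) = 2·3 + 1. Bump = 9. G_1 = 8.
G_1 = 8. HB_4(8) = 2·4. Bump = 10. G_2 = 9.
G_2 = 9. HB_5(9) = 5 + 4. Bump = 10. G_3 = 9.

0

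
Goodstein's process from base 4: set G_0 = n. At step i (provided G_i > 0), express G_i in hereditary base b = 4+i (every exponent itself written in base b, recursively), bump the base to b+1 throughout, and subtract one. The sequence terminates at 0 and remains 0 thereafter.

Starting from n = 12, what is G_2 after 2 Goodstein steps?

G_0 = 12. HB_4(12) = 3·4. Bump = 15. G_1 = 14.
G_1 = 14. HB_5(14) = 2·5 + 4. Bump = 16. G_2 = 15.

15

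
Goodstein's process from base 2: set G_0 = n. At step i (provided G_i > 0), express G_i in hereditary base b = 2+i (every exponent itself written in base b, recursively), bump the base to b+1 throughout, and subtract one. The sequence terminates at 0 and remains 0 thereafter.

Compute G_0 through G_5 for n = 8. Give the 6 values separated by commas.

8, 80, 553, 6310, 93395, 1647195

i=0: 8 = 2^(2 + 1) (b=2); 2→3: 3^(3 + 1) = 81; 81−1 = 80
i=1: 80 = 2·3^3 + 2·3^2 + 2·3 + 2 (b=3); 3→4: 2·4^4 + 2·4^2 + 2·4 + 2 = 554; 554−1 = 553
i=2: 553 = 2·4^4 + 2·4^2 + 2·4 + 1 (b=4); 4→5: 2·5^5 + 2·5^2 + 2·5 + 1 = 6311; 6311−1 = 6310
i=3: 6310 = 2·5^5 + 2·5^2 + 2·5 (b=5); 5→6: 2·6^6 + 2·6^2 + 2·6 = 93396; 93396−1 = 93395
i=4: 93395 = 2·6^6 + 2·6^2 + 6 + 5 (b=6); 6→7: 2·7^7 + 2·7^2 + 7 + 5 = 1647196; 1647196−1 = 1647195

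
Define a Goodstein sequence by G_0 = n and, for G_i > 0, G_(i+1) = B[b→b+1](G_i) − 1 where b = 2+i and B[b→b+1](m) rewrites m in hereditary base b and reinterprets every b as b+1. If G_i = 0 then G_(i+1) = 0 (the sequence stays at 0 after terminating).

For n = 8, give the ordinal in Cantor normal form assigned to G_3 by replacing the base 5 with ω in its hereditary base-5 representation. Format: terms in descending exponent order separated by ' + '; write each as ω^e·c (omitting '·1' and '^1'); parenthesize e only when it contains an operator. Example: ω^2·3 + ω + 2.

ω^ω·2 + ω^2·2 + ω·2

G_0 = 8. HB_2(8) = 2^(2 + 1). Bump = 81. G_1 = 80.
G_1 = 80. HB_3(80) = 2·3^3 + 2·3^2 + 2·3 + 2. Bump = 554. G_2 = 553.
G_2 = 553. HB_4(553) = 2·4^4 + 2·4^2 + 2·4 + 1. Bump = 6311. G_3 = 6310.
G_3 = 6310. HB_5(6310) = 2·5^5 + 2·5^2 + 2·5. Bump = 93396. G_4 = 93395.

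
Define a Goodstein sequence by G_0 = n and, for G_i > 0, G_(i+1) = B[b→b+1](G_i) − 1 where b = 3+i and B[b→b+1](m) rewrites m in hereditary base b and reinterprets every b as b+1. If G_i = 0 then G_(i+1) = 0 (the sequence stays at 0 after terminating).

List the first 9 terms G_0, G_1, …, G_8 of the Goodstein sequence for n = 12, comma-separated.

12, 19, 27, 37, 49, 63, 69, 75, 81

(0) 12|_3 = 3^2 + 3 ↦ 4^2 + 4|_4 = 20 ⇒ 19
(1) 19|_4 = 4^2 + 3 ↦ 5^2 + 3|_5 = 28 ⇒ 27
(2) 27|_5 = 5^2 + 2 ↦ 6^2 + 2|_6 = 38 ⇒ 37
(3) 37|_6 = 6^2 + 1 ↦ 7^2 + 1|_7 = 50 ⇒ 49
(4) 49|_7 = 7^2 ↦ 8^2|_8 = 64 ⇒ 63
(5) 63|_8 = 7·8 + 7 ↦ 7·9 + 7|_9 = 70 ⇒ 69
(6) 69|_9 = 7·9 + 6 ↦ 7·10 + 6|_10 = 76 ⇒ 75
(7) 75|_10 = 7·10 + 5 ↦ 7·11 + 5|_11 = 82 ⇒ 81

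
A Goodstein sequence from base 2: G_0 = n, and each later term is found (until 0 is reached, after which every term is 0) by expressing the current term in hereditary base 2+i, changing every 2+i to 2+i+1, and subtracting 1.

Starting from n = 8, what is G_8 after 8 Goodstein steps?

20000000211

base 2: 8 = 2^(2 + 1); at 3: 3^(3 + 1) = 81; next = 80
base 3: 80 = 2·3^3 + 2·3^2 + 2·3 + 2; at 4: 2·4^4 + 2·4^2 + 2·4 + 2 = 554; next = 553
base 4: 553 = 2·4^4 + 2·4^2 + 2·4 + 1; at 5: 2·5^5 + 2·5^2 + 2·5 + 1 = 6311; next = 6310
base 5: 6310 = 2·5^5 + 2·5^2 + 2·5; at 6: 2·6^6 + 2·6^2 + 2·6 = 93396; next = 93395
base 6: 93395 = 2·6^6 + 2·6^2 + 6 + 5; at 7: 2·7^7 + 2·7^2 + 7 + 5 = 1647196; next = 1647195
base 7: 1647195 = 2·7^7 + 2·7^2 + 7 + 4; at 8: 2·8^8 + 2·8^2 + 8 + 4 = 33554572; next = 33554571
base 8: 33554571 = 2·8^8 + 2·8^2 + 8 + 3; at 9: 2·9^9 + 2·9^2 + 9 + 3 = 774841152; next = 774841151
base 9: 774841151 = 2·9^9 + 2·9^2 + 9 + 2; at 10: 2·10^10 + 2·10^2 + 10 + 2 = 20000000212; next = 20000000211
base 10: 20000000211 = 2·10^10 + 2·10^2 + 10 + 1; at 11: 2·11^11 + 2·11^2 + 11 + 1 = 570623341476; next = 570623341475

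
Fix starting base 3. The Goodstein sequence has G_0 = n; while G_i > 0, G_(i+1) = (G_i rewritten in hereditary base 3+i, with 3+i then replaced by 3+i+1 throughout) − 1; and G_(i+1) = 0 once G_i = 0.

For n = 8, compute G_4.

[0] 8 ≡ 2·3 + 2 (base 3). Lift 4: 10. −1: 9.
[1] 9 ≡ 2·4 + 1 (base 4). Lift 5: 11. −1: 10.
[2] 10 ≡ 2·5 (base 5). Lift 6: 12. −1: 11.
[3] 11 ≡ 6 + 5 (base 6). Lift 7: 12. −1: 11.
[4] 11 ≡ 7 + 4 (base 7). Lift 8: 12. −1: 11.

11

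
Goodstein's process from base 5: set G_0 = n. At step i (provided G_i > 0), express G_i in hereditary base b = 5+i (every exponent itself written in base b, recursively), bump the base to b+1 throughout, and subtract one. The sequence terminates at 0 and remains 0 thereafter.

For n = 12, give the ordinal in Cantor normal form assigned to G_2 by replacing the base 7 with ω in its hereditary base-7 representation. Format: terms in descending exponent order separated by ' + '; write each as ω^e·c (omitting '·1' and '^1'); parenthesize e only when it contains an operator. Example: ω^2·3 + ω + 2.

ω·2

12 —HB5→ 2·5 + 2 —bump→ 2·6 + 2 = 14 —(−1)→ 13
13 —HB6→ 2·6 + 1 —bump→ 2·7 + 1 = 15 —(−1)→ 14
14 —HB7→ 2·7 —bump→ 2·8 = 16 —(−1)→ 15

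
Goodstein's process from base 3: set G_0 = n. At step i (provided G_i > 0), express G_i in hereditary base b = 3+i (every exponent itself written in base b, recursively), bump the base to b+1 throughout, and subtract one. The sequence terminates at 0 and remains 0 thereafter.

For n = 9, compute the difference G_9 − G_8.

1

G_0 = 9. HB_3(9) = 3^2. Bump = 16. G_1 = 15.
G_1 = 15. HB_4(15) = 3·4 + 3. Bump = 18. G_2 = 17.
G_2 = 17. HB_5(17) = 3·5 + 2. Bump = 20. G_3 = 19.
G_3 = 19. HB_6(19) = 3·6 + 1. Bump = 22. G_4 = 21.
G_4 = 21. HB_7(21) = 3·7. Bump = 24. G_5 = 23.
G_5 = 23. HB_8(23) = 2·8 + 7. Bump = 25. G_6 = 24.
G_6 = 24. HB_9(24) = 2·9 + 6. Bump = 26. G_7 = 25.
G_7 = 25. HB_10(25) = 2·10 + 5. Bump = 27. G_8 = 26.
G_8 = 26. HB_11(26) = 2·11 + 4. Bump = 28. G_9 = 27.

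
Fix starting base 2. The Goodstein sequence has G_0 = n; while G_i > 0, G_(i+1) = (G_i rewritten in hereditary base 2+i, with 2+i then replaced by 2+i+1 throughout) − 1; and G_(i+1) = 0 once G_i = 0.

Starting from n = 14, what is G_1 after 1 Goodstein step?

110

(0) 14|_2 = 2^(2 + 1) + 2^2 + 2 ↦ 3^(3 + 1) + 3^3 + 3|_3 = 111 ⇒ 110
(1) 110|_3 = 3^(3 + 1) + 3^3 + 2 ↦ 4^(4 + 1) + 4^4 + 2|_4 = 1282 ⇒ 1281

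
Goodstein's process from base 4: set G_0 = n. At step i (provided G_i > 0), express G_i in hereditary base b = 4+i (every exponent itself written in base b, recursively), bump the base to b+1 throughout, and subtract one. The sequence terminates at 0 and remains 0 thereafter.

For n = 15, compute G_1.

G_0=15  [base 4] 3·4 + 3  →[4↦5]→  3·5 + 3 = 18  −1 ⇒ G_1=17
G_1=17  [base 5] 3·5 + 2  →[5↦6]→  3·6 + 2 = 20  −1 ⇒ G_2=19

17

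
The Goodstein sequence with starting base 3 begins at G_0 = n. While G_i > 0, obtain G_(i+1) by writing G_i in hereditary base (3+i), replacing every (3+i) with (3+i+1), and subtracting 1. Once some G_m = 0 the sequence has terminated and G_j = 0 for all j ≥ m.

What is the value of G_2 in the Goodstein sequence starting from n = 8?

10

G_0=8  [base 3] 2·3 + 2  →[3↦4]→  2·4 + 2 = 10  −1 ⇒ G_1=9
G_1=9  [base 4] 2·4 + 1  →[4↦5]→  2·5 + 1 = 11  −1 ⇒ G_2=10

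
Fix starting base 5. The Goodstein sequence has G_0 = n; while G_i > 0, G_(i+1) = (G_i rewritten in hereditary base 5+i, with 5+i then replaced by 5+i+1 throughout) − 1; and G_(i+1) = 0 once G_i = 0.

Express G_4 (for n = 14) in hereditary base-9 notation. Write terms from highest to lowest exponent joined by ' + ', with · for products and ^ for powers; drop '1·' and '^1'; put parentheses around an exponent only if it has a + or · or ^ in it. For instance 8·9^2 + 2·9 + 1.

(0) 14|_5 = 2·5 + 4 ↦ 2·6 + 4|_6 = 16 ⇒ 15
(1) 15|_6 = 2·6 + 3 ↦ 2·7 + 3|_7 = 17 ⇒ 16
(2) 16|_7 = 2·7 + 2 ↦ 2·8 + 2|_8 = 18 ⇒ 17
(3) 17|_8 = 2·8 + 1 ↦ 2·9 + 1|_9 = 19 ⇒ 18
(4) 18|_9 = 2·9 ↦ 2·10|_10 = 20 ⇒ 19

2·9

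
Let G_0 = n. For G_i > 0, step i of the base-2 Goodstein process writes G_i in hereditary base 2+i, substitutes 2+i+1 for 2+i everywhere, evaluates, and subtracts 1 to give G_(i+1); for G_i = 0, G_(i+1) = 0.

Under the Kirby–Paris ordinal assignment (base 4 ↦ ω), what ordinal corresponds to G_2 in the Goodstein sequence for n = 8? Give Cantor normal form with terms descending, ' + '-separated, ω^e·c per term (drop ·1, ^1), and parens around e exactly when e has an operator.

step 0: 8 = 2^(2 + 1); sub 3 for 2: 3^(3 + 1); = 81; G_1 = 81−1 = 80
step 1: 80 = 2·3^3 + 2·3^2 + 2·3 + 2; sub 4 for 3: 2·4^4 + 2·4^2 + 2·4 + 2; = 554; G_2 = 554−1 = 553
step 2: 553 = 2·4^4 + 2·4^2 + 2·4 + 1; sub 5 for 4: 2·5^5 + 2·5^2 + 2·5 + 1; = 6311; G_3 = 6311−1 = 6310

ω^ω·2 + ω^2·2 + ω·2 + 1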